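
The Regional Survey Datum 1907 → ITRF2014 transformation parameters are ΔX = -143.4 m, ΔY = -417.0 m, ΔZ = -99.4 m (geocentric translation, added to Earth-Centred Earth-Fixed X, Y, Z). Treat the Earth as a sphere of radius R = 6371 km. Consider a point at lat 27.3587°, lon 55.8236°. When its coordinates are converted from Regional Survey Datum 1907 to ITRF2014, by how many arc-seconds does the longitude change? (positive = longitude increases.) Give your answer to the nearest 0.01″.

Δλ = -4.21″

sin φ = 0.459560, cos φ = 0.888147, sin λ = 0.827312, cos λ = 0.561743.
East component: ΔE = −sin λ·ΔX + cos λ·ΔY = −(0.827312)(-143.4) + (0.561743)(-417.0) = -115.61 m.
1° of latitude spans πR/180 = 111195 m; at latitude φ, 1° of longitude spans that × cos φ = 98757.4 m, so Δλ = -115.61 / 98757.4 × 3600 = -4.214″.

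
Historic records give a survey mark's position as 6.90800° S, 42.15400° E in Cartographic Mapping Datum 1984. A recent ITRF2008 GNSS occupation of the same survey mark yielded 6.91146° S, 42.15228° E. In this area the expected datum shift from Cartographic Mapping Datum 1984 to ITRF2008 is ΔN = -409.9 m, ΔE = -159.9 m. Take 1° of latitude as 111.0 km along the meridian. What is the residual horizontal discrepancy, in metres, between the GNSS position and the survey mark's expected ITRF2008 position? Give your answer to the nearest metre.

39 m

Observed coordinate differences: Δφ = -0.00346°, Δλ = -0.00172°.
Converting to metres (1° lat = 111000 m, cos φ = 0.992741): observed ΔN = -384.1 m, observed ΔE = -189.5 m.
Subtracting the expected shift leaves a residual of -384.1 − (-409.9) = 25.8 m north and -189.5 − (-159.9) = -29.6 m east.
Residual distance = √(25.8² + (-29.6)²) = 39.3 m.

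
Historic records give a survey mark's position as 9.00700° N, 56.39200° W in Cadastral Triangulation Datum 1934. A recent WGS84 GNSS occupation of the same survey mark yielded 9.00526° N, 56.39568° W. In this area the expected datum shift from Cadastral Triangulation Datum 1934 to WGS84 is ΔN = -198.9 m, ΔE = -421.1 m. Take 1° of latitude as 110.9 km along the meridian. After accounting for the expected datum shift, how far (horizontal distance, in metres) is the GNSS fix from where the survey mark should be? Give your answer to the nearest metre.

Observed coordinate differences: Δφ = -0.00174°, Δλ = -0.00368°.
Converting to metres (1° lat = 110900 m, cos φ = 0.987669): observed ΔN = -193.0 m, observed ΔE = -403.1 m.
Subtracting the expected shift leaves a residual of -193.0 − (-198.9) = 5.9 m north and -403.1 − (-421.1) = 18.0 m east.
Residual distance = √(5.9² + 18.0²) = 19.0 m.

19 m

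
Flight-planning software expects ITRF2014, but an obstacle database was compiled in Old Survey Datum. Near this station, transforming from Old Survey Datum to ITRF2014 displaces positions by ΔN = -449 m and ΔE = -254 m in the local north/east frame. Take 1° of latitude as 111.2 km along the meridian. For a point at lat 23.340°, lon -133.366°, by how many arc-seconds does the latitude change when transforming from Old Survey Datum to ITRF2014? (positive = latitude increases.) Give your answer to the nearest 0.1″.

1° of latitude = 111.2 km, so Δφ = -449.0 / 111200 = -0.0040378° = -14.536″.

Δφ = -14.5″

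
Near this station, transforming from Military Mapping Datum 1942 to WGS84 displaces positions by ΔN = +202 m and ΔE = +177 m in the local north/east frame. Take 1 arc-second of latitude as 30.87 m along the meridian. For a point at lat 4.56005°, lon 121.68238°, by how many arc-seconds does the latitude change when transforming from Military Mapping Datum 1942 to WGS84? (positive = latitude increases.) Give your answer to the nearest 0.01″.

Δφ = 6.54″

1″ of latitude = 30.87 m, so Δφ = 202.0 / 30.87 = 6.544″.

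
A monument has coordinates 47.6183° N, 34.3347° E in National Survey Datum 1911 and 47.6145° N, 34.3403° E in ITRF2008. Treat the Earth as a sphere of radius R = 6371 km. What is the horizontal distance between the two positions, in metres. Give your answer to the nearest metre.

Δφ = 47.6145° − 47.6183° = -0.0038°; Δλ = 34.3403° − 34.3347° = +0.0056°.
1° along a meridian = πR/180 = 111195 m.
ΔN = Δφ × 111195 = -422.5 m; ΔE = Δλ × 111195 × cos(47.6183°) = +0.0056 × 111195 × 0.674066 = 419.7 m.
Distance = √(ΔE² + ΔN²) = √(419.7² + (-422.5)²) = 595.6 m.

596 m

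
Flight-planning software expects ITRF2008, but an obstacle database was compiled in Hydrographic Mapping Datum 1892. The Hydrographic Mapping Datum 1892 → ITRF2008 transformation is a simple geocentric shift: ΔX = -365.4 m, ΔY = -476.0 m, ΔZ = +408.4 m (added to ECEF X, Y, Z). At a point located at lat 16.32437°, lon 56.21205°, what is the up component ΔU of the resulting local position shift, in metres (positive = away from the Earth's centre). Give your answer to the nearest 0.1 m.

ΔU = -459.9 m

At φ = 16.32437°, λ = 56.21205°: sin φ = 0.281075, cos φ = 0.959686, sin λ = 0.831101, cos λ = 0.556121.
ΔU = cos φ cos λ·ΔX + cos φ sin λ·ΔY + sin φ·ΔZ = (0.959686)(0.556121)(-365.4) + (0.959686)(0.831101)(-476.0) + (0.281075)(408.4) = -459.88 m.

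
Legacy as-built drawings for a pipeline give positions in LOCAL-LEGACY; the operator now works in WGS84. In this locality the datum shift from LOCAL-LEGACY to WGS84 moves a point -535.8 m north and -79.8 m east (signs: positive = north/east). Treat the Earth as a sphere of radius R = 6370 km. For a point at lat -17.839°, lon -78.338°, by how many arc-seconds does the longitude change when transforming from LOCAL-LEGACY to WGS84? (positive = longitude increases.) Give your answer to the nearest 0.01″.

At latitude -17.839°, cos φ = 0.951921.
One radian of longitude at latitude φ spans R cos φ, so Δλ = ΔE / (R cos φ) = -79.8 / (6370000 × 0.951921) = -1.3160e-05 rad = -2.714″.

Δλ = -2.71″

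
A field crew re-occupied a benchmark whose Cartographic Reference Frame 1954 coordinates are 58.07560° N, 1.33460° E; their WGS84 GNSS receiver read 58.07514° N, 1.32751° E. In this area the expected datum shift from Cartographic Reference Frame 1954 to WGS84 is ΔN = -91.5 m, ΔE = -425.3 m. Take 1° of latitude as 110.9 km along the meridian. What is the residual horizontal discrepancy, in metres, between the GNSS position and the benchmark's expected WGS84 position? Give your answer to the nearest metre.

42 m

Observed coordinate differences: Δφ = -0.00046°, Δλ = -0.00709°.
Converting to metres (1° lat = 110900 m, cos φ = 0.528800): observed ΔN = -51.0 m, observed ΔE = -415.8 m.
Subtracting the expected shift leaves a residual of -51.0 − (-91.5) = 40.5 m north and -415.8 − (-425.3) = 9.5 m east.
Residual distance = √(40.5² + 9.5²) = 41.6 m.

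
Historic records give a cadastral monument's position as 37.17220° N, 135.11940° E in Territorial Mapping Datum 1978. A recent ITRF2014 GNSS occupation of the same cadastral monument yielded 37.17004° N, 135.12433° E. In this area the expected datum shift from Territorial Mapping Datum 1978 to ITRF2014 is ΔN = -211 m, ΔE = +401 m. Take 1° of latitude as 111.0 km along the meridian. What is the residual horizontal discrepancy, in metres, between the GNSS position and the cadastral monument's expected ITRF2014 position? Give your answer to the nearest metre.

Observed coordinate differences: Δφ = -0.00216°, Δλ = +0.00493°.
Converting to metres (1° lat = 111000 m, cos φ = 0.796823): observed ΔN = -239.8 m, observed ΔE = 436.0 m.
Subtracting the expected shift leaves a residual of -239.8 − (-211) = -28.8 m north and 436.0 − (401) = 35.0 m east.
Residual distance = √((-28.8)² + 35.0²) = 45.3 m.

45 m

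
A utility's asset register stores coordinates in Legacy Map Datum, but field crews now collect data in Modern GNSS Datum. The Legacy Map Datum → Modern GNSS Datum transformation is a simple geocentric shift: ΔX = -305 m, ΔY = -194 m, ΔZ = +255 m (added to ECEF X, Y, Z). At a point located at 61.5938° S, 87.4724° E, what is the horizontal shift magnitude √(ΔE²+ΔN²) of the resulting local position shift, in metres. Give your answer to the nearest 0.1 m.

At φ = -61.5938°, λ = 87.4724°: sin φ = -0.879597, cos φ = 0.475719, sin λ = 0.999027, cos λ = 0.044101.
ΔE = −sin λ·ΔX + cos λ·ΔY = −(0.999027)·(-305) + (0.044101)·(-194) = 296.15 m.
ΔN = −sin φ cos λ·ΔX − sin φ sin λ·ΔY + cos φ·ΔZ = −(-0.879597)(0.044101)(-305) − (-0.879597)(0.999027)(-194) + (0.475719)(255) = -61.00 m.
Horizontal magnitude = √(ΔE² + ΔN²) = √(296.15² + (-61.00)²) = 302.36 m.

302.4 m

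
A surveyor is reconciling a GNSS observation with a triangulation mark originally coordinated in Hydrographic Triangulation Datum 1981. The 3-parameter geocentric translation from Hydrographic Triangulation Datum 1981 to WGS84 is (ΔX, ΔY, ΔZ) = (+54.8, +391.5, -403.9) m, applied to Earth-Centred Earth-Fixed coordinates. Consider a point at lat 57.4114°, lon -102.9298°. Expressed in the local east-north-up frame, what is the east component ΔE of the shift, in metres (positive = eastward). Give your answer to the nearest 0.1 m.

At φ = 57.4114°, λ = -102.9298°: sin φ = 0.842560, cos φ = 0.538603, sin λ = -0.974645, cos λ = -0.223757.
ΔE = −sin λ·ΔX + cos λ·ΔY = −(-0.974645)·(54.8) + (-0.223757)·(391.5) = -34.19 m.

ΔE = -34.2 m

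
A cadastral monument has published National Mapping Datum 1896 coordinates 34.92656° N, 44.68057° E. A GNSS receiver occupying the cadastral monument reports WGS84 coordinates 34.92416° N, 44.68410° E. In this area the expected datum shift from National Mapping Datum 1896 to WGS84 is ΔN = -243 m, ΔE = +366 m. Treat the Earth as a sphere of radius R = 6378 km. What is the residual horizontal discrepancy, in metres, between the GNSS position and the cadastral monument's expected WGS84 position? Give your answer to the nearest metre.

50 m

Observed coordinate differences: Δφ = -0.00240°, Δλ = +0.00353°.
Converting to metres (1° lat = 111317 m, cos φ = 0.819887): observed ΔN = -267.2 m, observed ΔE = 322.2 m.
Subtracting the expected shift leaves a residual of -267.2 − (-243) = -24.2 m north and 322.2 − (366) = -43.8 m east.
Residual distance = √((-24.2)² + (-43.8)²) = 50.0 m.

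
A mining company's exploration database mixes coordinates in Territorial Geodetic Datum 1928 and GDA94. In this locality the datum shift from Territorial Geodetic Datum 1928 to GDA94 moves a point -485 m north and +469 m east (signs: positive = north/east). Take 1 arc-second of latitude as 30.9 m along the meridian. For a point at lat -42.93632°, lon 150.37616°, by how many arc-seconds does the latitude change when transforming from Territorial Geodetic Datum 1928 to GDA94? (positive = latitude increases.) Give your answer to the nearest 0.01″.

1″ of latitude = 30.90 m, so Δφ = -485.0 / 30.90 = -15.696″.

Δφ = -15.70″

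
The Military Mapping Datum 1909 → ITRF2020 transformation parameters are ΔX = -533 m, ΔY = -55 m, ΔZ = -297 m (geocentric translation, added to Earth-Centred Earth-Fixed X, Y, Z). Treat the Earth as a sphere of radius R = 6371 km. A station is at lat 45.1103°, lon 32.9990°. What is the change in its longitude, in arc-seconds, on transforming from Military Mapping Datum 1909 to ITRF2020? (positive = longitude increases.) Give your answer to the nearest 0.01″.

Δλ = 11.20″

sin φ = 0.708467, cos φ = 0.705744, sin λ = 0.544624, cos λ = 0.838680.
East component: ΔE = −sin λ·ΔX + cos λ·ΔY = −(0.544624)(-533) + (0.838680)(-55) = 244.16 m.
1° of latitude spans πR/180 = 111195 m; at latitude φ, 1° of longitude spans that × cos φ = 78475.2 m, so Δλ = 244.16 / 78475.2 × 3600 = 11.201″.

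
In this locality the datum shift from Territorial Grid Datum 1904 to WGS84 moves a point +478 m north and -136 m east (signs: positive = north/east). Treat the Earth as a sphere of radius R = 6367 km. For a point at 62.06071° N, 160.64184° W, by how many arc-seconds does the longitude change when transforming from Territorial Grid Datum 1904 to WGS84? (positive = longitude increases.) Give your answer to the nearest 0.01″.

Δλ = -9.40″

At latitude 62.06071°, cos φ = 0.468536.
One radian of longitude at latitude φ spans R cos φ, so Δλ = ΔE / (R cos φ) = -136.0 / (6367000 × 0.468536) = -4.5589e-05 rad = -9.403″.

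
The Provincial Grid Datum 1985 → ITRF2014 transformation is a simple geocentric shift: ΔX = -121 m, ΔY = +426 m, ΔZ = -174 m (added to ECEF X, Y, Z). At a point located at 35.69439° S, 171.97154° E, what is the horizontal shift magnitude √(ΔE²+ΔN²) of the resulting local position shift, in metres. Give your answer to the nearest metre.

407 m

At φ = -35.69439°, λ = 171.97154°: sin φ = -0.583462, cos φ = 0.812141, sin λ = 0.139665, cos λ = -0.990199.
ΔE = −sin λ·ΔX + cos λ·ΔY = −(0.139665)·(-121) + (-0.990199)·(426) = -404.93 m.
ΔN = −sin φ cos λ·ΔX − sin φ sin λ·ΔY + cos φ·ΔZ = −(-0.583462)(-0.990199)(-121) − (-0.583462)(0.139665)(426) + (0.812141)(-174) = -36.69 m.
Horizontal magnitude = √(ΔE² + ΔN²) = √((-404.93)² + (-36.69)²) = 406.58 m.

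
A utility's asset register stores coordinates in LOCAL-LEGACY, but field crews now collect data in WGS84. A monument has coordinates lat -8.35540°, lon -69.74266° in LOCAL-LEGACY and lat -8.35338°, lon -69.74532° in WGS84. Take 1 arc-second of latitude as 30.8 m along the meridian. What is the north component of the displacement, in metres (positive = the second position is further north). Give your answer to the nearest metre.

ΔN = 224 m

Δφ = -8.35338° − -8.35540° = +0.00202°; Δλ = -69.74532° − -69.74266° = -0.00266°.
1° of latitude = 3600 × 30.80 = 110880 m.
ΔN = Δφ × 110880 = 224.0 m; ΔE = Δλ × 110880 × cos(-8.35540°) = -0.00266 × 110880 × 0.989386 = -291.8 m.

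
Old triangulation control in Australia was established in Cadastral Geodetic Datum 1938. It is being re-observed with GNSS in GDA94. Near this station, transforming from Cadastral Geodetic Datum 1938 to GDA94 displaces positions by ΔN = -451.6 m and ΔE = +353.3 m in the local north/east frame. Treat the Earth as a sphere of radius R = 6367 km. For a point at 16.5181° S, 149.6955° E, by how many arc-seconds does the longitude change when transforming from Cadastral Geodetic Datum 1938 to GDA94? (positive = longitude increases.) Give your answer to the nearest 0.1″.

Δλ = 11.9″

At latitude -16.5181°, cos φ = 0.958730.
One radian of longitude at latitude φ spans R cos φ, so Δλ = ΔE / (R cos φ) = 353.3 / (6367000 × 0.958730) = 5.7878e-05 rad = 11.938″.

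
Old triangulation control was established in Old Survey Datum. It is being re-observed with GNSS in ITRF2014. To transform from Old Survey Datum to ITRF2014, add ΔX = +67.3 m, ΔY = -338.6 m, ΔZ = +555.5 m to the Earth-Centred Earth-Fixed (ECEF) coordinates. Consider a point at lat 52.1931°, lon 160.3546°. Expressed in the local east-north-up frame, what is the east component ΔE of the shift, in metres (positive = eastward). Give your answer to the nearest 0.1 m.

ΔE = 296.3 m

The local east axis at (φ, λ) is (−sin λ, cos λ, 0), so ΔE = −sin(160.3546°)·67.3 + cos(160.3546°)·(-338.6) = 296.26 m.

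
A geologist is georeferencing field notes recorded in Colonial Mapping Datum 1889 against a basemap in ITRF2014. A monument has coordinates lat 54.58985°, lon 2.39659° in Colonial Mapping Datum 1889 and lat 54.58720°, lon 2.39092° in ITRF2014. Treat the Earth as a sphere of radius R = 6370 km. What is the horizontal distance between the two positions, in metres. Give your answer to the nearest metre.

469 m

Δφ = 54.58720° − 54.58985° = -0.00265°; Δλ = 2.39092° − 2.39659° = -0.00567°.
1° along a meridian = πR/180 = 111177 m.
ΔN = Δφ × 111177 = -294.6 m; ΔE = Δλ × 111177 × cos(54.58985°) = -0.00567 × 111177 × 0.579426 = -365.3 m.
Distance = √(ΔE² + ΔN²) = √((-365.3)² + (-294.6)²) = 469.3 m.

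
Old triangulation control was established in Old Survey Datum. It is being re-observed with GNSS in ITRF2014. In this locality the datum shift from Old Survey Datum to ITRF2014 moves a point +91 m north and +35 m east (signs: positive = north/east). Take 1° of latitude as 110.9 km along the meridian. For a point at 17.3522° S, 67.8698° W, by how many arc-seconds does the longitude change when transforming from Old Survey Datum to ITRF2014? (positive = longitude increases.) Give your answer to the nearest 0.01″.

Δλ = 1.19″

At latitude -17.3522°, cos φ = 0.954489.
1° of longitude at this latitude = 110.9 × cos φ = 105.85 km, so Δλ = 35.0 / 105852.9 = 0.0003306° = 1.190″.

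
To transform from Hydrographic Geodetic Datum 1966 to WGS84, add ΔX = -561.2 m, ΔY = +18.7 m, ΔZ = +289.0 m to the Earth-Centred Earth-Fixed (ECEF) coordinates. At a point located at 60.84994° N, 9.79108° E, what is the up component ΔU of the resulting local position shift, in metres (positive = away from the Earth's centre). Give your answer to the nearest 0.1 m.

At φ = 60.84994°, λ = 9.79108°: sin φ = 0.873347, cos φ = 0.487099, sin λ = 0.170056, cos λ = 0.985434.
ΔU = cos φ cos λ·ΔX + cos φ sin λ·ΔY + sin φ·ΔZ = (0.487099)(0.985434)(-561.2) + (0.487099)(0.170056)(18.7) + (0.873347)(289.0) = -15.43 m.

ΔU = -15.4 m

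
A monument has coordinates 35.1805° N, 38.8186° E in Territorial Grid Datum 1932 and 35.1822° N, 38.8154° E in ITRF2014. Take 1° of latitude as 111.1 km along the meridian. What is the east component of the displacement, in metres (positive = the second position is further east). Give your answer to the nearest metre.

Δφ = 35.1822° − 35.1805° = +0.0017°; Δλ = 38.8154° − 38.8186° = -0.0032°.
ΔN = Δφ × 111100 = 188.9 m; ΔE = Δλ × 111100 × cos(35.1805°) = -0.0032 × 111100 × 0.817341 = -290.6 m.

ΔE = -291 m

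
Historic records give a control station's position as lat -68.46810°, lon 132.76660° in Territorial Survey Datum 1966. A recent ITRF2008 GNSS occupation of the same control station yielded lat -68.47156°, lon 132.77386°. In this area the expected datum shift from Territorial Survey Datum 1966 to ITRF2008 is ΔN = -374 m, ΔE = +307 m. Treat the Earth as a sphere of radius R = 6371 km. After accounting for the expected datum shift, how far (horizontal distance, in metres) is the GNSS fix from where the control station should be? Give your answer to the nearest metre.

15 m

Observed coordinate differences: Δφ = -0.00346°, Δλ = +0.00726°.
Converting to metres (1° lat = 111195 m, cos φ = 0.367019): observed ΔN = -384.7 m, observed ΔE = 296.3 m.
Subtracting the expected shift leaves a residual of -384.7 − (-374) = -10.7 m north and 296.3 − (307) = -10.7 m east.
Residual distance = √((-10.7)² + (-10.7)²) = 15.2 m.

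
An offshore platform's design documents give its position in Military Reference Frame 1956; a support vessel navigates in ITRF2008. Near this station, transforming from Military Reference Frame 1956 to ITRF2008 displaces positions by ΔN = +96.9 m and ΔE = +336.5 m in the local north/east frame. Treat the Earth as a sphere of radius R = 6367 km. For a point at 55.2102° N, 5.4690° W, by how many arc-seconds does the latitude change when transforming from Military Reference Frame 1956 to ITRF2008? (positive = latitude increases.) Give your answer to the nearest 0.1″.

On a sphere of radius R, 1 rad of latitude = R, so Δφ = ΔN / R = 96.9 / 6367000 = 1.5219e-05 rad = 3.139″.

Δφ = 3.1″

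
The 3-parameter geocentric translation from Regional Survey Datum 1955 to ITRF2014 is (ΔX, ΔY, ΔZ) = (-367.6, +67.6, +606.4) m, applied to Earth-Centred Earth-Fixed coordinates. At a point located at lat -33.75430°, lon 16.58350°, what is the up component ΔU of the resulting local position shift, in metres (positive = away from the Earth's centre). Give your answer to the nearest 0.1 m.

ΔU = -613.8 m

At φ = -33.75430°, λ = 16.58350°: sin φ = -0.555633, cos φ = 0.831428, sin λ = 0.285412, cos λ = 0.958405.
ΔU = cos φ cos λ·ΔX + cos φ sin λ·ΔY + sin φ·ΔZ = (0.831428)(0.958405)(-367.6) + (0.831428)(0.285412)(67.6) + (-0.555633)(606.4) = -613.81 m.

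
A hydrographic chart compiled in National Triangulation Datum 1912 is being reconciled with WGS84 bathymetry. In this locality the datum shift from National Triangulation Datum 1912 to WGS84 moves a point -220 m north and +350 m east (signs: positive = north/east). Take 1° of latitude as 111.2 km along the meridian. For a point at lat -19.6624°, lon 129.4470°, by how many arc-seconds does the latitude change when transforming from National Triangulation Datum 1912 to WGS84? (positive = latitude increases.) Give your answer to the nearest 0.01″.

1° of latitude = 111.2 km, so Δφ = -220.0 / 111200 = -0.0019784° = -7.122″.

Δφ = -7.12″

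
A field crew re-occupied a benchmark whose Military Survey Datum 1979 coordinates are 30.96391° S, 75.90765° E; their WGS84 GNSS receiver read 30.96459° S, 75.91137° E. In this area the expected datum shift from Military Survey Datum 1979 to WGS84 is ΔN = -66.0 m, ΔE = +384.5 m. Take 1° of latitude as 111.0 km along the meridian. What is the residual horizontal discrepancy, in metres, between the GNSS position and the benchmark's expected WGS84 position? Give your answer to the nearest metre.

32 m

Observed coordinate differences: Δφ = -0.00068°, Δλ = +0.00372°.
Converting to metres (1° lat = 111000 m, cos φ = 0.857492): observed ΔN = -75.5 m, observed ΔE = 354.1 m.
Subtracting the expected shift leaves a residual of -75.5 − (-66.0) = -9.5 m north and 354.1 − (384.5) = -30.4 m east.
Residual distance = √((-9.5)² + (-30.4)²) = 31.9 m.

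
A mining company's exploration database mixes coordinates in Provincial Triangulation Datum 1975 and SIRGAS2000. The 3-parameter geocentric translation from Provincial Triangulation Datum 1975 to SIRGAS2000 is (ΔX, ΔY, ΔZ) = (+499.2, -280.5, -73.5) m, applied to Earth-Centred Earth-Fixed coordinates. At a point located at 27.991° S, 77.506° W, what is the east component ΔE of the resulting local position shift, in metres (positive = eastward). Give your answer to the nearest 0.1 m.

ΔE = 426.7 m

The local east axis at (φ, λ) is (−sin λ, cos λ, 0), so ΔE = −sin(-77.506°)·499.2 + cos(-77.506°)·(-280.5) = 426.70 m.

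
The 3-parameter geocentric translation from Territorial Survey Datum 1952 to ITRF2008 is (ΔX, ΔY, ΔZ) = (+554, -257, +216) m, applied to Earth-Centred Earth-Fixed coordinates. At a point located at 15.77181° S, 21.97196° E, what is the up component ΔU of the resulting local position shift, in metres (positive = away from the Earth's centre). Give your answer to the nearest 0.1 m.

ΔU = 343.2 m

The local up (radial) axis is (cos φ cos λ, cos φ sin λ, sin φ), giving ΔU = 494.419 − 92.537 − 58.710 = 343.17 m.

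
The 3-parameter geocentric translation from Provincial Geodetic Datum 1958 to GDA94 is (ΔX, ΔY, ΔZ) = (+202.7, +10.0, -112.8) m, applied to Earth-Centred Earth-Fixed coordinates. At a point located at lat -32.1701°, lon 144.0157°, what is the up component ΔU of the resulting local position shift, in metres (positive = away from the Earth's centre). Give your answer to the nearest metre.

ΔU = -74 m

The local up (radial) axis is (cos φ cos λ, cos φ sin λ, sin φ), giving ΔU = -138.839 + 4.974 + 60.059 = -73.81 m.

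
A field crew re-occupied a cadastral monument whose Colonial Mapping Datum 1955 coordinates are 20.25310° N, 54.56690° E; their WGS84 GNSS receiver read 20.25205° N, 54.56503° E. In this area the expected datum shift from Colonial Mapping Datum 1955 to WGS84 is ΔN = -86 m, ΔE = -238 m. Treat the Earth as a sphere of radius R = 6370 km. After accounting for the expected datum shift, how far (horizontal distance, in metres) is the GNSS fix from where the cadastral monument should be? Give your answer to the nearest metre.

53 m

Observed coordinate differences: Δφ = -0.00105°, Δλ = -0.00187°.
Converting to metres (1° lat = 111177 m, cos φ = 0.938173): observed ΔN = -116.7 m, observed ΔE = -195.0 m.
Subtracting the expected shift leaves a residual of -116.7 − (-86) = -30.7 m north and -195.0 − (-238) = 43.0 m east.
Residual distance = √((-30.7)² + 43.0²) = 52.8 m.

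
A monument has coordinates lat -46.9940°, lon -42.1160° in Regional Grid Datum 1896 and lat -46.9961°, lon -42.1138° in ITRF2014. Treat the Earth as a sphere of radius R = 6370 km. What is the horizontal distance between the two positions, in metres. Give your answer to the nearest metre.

Δφ = -46.9961° − -46.9940° = -0.0021°; Δλ = -42.1138° − -42.1160° = +0.0022°.
1° along a meridian = πR/180 = 111177 m.
ΔN = Δφ × 111177 = -233.5 m; ΔE = Δλ × 111177 × cos(-46.9940°) = +0.0022 × 111177 × 0.682075 = 166.8 m.
Distance = √(ΔE² + ΔN²) = √(166.8² + (-233.5)²) = 287.0 m.

287 m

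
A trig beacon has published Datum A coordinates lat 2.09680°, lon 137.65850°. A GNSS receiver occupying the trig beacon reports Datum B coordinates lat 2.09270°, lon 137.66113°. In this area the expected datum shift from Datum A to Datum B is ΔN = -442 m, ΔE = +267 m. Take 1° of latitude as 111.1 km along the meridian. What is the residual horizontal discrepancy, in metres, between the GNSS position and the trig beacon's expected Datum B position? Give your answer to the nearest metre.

28 m

Observed coordinate differences: Δφ = -0.00410°, Δλ = +0.00263°.
Converting to metres (1° lat = 111100 m, cos φ = 0.999330): observed ΔN = -455.5 m, observed ΔE = 292.0 m.
Subtracting the expected shift leaves a residual of -455.5 − (-442) = -13.5 m north and 292.0 − (267) = 25.0 m east.
Residual distance = √((-13.5)² + 25.0²) = 28.4 m.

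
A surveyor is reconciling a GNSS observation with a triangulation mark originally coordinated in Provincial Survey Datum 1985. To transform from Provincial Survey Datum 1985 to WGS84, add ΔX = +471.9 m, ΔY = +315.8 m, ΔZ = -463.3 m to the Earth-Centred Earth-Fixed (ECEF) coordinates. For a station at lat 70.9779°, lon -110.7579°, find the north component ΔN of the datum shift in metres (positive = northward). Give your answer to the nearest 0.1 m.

The local north axis is (−sin φ cos λ, −sin φ sin λ, cos φ), giving ΔN = 158.118 + 279.175 − 151.005 = 286.29 m.

ΔN = 286.3 m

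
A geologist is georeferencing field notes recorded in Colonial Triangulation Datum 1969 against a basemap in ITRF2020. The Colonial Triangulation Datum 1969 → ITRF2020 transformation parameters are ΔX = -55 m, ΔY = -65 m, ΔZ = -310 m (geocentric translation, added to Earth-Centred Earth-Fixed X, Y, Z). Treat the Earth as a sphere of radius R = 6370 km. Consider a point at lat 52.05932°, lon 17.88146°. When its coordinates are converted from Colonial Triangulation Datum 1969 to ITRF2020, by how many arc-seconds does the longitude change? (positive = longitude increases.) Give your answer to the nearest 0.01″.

sin φ = 0.788648, cos φ = 0.614845, sin λ = 0.307049, cos λ = 0.951694.
East component: ΔE = −sin λ·ΔX + cos λ·ΔY = −(0.307049)(-55) + (0.951694)(-65) = -44.97 m.
1° of latitude spans πR/180 = 111177 m; at latitude φ, 1° of longitude spans that × cos φ = 68356.9 m, so Δλ = -44.97 / 68356.9 × 3600 = -2.368″.

Δλ = -2.37″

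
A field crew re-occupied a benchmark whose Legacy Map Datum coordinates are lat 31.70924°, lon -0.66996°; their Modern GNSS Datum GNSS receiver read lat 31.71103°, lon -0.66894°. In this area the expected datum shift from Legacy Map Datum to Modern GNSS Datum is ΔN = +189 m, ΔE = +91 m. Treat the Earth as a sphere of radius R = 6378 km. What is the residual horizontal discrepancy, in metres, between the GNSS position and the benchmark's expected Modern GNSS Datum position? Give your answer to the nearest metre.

Observed coordinate differences: Δφ = +0.00179°, Δλ = +0.00102°.
Converting to metres (1° lat = 111317 m, cos φ = 0.850726): observed ΔN = 199.3 m, observed ΔE = 96.6 m.
Subtracting the expected shift leaves a residual of 199.3 − (189) = 10.3 m north and 96.6 − (91) = 5.6 m east.
Residual distance = √(10.3² + 5.6²) = 11.7 m.

12 m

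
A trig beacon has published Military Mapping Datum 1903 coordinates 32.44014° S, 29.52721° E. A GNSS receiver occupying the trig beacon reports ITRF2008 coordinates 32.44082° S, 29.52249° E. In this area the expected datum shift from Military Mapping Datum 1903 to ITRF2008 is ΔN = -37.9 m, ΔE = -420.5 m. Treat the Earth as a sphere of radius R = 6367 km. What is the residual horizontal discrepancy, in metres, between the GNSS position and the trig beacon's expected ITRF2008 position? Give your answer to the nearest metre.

Observed coordinate differences: Δφ = -0.00068°, Δλ = -0.00472°.
Converting to metres (1° lat = 111125 m, cos φ = 0.843952): observed ΔN = -75.6 m, observed ΔE = -442.7 m.
Subtracting the expected shift leaves a residual of -75.6 − (-37.9) = -37.7 m north and -442.7 − (-420.5) = -22.2 m east.
Residual distance = √((-37.7)² + (-22.2)²) = 43.7 m.

44 m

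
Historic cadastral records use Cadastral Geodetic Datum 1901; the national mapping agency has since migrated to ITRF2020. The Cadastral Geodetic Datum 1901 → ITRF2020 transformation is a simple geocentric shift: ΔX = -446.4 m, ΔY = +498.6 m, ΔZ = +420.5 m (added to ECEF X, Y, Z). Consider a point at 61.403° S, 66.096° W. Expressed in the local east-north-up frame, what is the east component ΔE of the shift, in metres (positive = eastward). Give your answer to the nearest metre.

The local east axis at (φ, λ) is (−sin λ, cos λ, 0), so ΔE = −sin(-66.096°)·(-446.4) + cos(-66.096°)·498.6 = -206.07 m.

ΔE = -206 m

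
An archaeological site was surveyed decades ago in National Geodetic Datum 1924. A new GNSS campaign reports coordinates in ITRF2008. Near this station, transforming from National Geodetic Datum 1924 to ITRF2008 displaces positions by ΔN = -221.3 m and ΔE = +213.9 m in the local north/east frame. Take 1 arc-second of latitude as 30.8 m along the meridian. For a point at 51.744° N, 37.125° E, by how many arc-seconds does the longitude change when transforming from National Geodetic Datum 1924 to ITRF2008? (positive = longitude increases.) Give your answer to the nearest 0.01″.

Δλ = 11.22″

At latitude 51.744°, cos φ = 0.619176.
1″ of longitude at this latitude = 30.80 × cos φ = 19.0706 m, so Δλ = 213.9 / 19.0706 = 11.216″.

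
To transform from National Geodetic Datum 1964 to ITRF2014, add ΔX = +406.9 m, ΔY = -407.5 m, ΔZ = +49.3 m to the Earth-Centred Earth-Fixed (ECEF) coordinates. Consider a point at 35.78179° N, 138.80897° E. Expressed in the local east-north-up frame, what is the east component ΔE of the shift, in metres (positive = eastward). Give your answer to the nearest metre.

The local east axis at (φ, λ) is (−sin λ, cos λ, 0), so ΔE = −sin(138.80897°)·406.9 + cos(138.80897°)·(-407.5) = 38.68 m.

ΔE = 39 m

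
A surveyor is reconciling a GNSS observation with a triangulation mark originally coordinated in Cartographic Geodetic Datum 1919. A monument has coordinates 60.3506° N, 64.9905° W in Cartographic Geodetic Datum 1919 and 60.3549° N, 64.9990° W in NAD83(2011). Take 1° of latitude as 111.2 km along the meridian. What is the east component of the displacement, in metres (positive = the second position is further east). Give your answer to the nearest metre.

ΔE = -468 m

Δφ = 60.3549° − 60.3506° = +0.0043°; Δλ = -64.9990° − -64.9905° = -0.0085°.
ΔN = Δφ × 111200 = 478.2 m; ΔE = Δλ × 111200 × cos(60.3506°) = -0.0085 × 111200 × 0.494691 = -467.6 m.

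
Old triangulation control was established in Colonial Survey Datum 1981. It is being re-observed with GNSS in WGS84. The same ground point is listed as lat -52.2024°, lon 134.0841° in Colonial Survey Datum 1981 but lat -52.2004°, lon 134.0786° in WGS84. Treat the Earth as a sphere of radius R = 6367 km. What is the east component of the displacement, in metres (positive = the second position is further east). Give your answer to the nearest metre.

Δφ = -52.2004° − -52.2024° = +0.0020°; Δλ = 134.0786° − 134.0841° = -0.0055°.
1° along a meridian = πR/180 = 111125 m.
ΔN = Δφ × 111125 = 222.3 m; ΔE = Δλ × 111125 × cos(-52.2024°) = -0.0055 × 111125 × 0.612874 = -374.6 m.

ΔE = -375 m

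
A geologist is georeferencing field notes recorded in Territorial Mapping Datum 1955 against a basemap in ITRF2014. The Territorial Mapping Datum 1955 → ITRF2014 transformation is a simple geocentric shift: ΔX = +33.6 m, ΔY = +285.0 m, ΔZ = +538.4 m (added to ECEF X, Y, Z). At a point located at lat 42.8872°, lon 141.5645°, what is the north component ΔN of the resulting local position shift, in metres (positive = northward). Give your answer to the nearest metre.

ΔN = 292 m

At φ = 42.8872°, λ = 141.5645°: sin φ = 0.680557, cos φ = 0.732695, sin λ = 0.621633, cos λ = -0.783308.
ΔN = −sin φ cos λ·ΔX − sin φ sin λ·ΔY + cos φ·ΔZ = −(0.680557)(-0.783308)(33.6) − (0.680557)(0.621633)(285.0) + (0.732695)(538.4) = 291.82 m.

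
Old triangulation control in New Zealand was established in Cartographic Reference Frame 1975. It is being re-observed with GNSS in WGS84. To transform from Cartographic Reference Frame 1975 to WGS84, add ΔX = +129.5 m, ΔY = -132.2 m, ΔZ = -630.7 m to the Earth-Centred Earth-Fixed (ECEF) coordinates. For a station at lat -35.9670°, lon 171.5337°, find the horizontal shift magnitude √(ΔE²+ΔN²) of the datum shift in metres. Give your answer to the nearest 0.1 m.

607.5 m

The local east axis at (φ, λ) is (−sin λ, cos λ, 0), so ΔE = −sin(171.5337°)·129.5 + cos(171.5337°)·(-132.2) = 111.69 m.
The local north axis is (−sin φ cos λ, −sin φ sin λ, cos φ), giving ΔN = -75.229 − 11.431 − 510.460 = -597.12 m.
Horizontal magnitude = √(ΔE² + ΔN²) = √(111.69² + (-597.12)²) = 607.48 m.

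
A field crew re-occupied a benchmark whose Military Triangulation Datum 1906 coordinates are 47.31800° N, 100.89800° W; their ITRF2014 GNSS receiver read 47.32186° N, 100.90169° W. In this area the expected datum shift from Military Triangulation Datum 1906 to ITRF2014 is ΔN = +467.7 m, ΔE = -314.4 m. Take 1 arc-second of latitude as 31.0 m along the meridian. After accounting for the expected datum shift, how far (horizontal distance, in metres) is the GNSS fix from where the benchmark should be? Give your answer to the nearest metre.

51 m

Observed coordinate differences: Δφ = +0.00386°, Δλ = -0.00369°.
Converting to metres (1° lat = 111600 m, cos φ = 0.677929): observed ΔN = 430.8 m, observed ΔE = -279.2 m.
Subtracting the expected shift leaves a residual of 430.8 − (467.7) = -36.9 m north and -279.2 − (-314.4) = 35.2 m east.
Residual distance = √((-36.9)² + 35.2²) = 51.0 m.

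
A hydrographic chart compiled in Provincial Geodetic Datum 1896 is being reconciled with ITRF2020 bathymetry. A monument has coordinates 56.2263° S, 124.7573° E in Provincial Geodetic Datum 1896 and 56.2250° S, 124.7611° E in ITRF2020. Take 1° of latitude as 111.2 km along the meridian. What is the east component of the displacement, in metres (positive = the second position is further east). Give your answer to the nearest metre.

ΔE = 235 m

Δφ = -56.2250° − -56.2263° = +0.0013°; Δλ = 124.7611° − 124.7573° = +0.0038°.
ΔN = Δφ × 111200 = 144.6 m; ΔE = Δλ × 111200 × cos(-56.2263°) = +0.0038 × 111200 × 0.555914 = 234.9 m.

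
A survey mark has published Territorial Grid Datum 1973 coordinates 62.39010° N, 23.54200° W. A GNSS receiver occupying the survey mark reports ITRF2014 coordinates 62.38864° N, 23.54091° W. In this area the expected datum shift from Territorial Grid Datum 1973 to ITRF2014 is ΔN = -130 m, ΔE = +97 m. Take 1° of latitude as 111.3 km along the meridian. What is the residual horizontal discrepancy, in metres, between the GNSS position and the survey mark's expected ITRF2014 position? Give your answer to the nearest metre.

Observed coordinate differences: Δφ = -0.00146°, Δλ = +0.00109°.
Converting to metres (1° lat = 111300 m, cos φ = 0.463449): observed ΔN = -162.5 m, observed ΔE = 56.2 m.
Subtracting the expected shift leaves a residual of -162.5 − (-130) = -32.5 m north and 56.2 − (97) = -40.8 m east.
Residual distance = √((-32.5)² + (-40.8)²) = 52.1 m.

52 m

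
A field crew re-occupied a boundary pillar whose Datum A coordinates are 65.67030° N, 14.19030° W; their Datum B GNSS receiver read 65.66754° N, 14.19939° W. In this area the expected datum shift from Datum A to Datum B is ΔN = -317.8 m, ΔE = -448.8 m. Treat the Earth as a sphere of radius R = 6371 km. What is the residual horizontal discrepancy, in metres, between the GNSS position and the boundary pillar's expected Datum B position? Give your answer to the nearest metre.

Observed coordinate differences: Δφ = -0.00276°, Δλ = -0.00909°.
Converting to metres (1° lat = 111195 m, cos φ = 0.411987): observed ΔN = -306.9 m, observed ΔE = -416.4 m.
Subtracting the expected shift leaves a residual of -306.9 − (-317.8) = 10.9 m north and -416.4 − (-448.8) = 32.4 m east.
Residual distance = √(10.9² + 32.4²) = 34.2 m.

34 m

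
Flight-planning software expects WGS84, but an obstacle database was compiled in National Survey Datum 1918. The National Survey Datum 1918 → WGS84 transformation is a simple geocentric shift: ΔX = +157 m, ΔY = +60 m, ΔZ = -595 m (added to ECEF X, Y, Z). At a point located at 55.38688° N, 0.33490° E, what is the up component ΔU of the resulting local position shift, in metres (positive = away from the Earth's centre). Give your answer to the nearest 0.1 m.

ΔU = -400.3 m

The local up (radial) axis is (cos φ cos λ, cos φ sin λ, sin φ), giving ΔU = 89.180 + 0.199 − 489.689 = -400.31 m.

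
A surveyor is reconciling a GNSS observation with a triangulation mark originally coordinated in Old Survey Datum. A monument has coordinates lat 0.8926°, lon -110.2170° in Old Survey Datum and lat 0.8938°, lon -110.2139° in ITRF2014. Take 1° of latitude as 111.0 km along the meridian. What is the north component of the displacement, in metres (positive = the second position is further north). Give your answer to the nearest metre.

Δφ = 0.8938° − 0.8926° = +0.0012°; Δλ = -110.2139° − -110.2170° = +0.0031°.
ΔN = Δφ × 111000 = 133.2 m; ΔE = Δλ × 111000 × cos(0.8926°) = +0.0031 × 111000 × 0.999879 = 344.1 m.

ΔN = 133 m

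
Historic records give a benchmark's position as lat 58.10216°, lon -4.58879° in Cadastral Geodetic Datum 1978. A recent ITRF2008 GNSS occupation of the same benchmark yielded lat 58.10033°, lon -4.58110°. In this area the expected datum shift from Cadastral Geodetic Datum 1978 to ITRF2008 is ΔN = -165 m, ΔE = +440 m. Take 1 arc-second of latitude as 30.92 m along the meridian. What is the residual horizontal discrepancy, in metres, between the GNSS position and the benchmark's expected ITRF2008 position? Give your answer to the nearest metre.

Observed coordinate differences: Δφ = -0.00183°, Δλ = +0.00769°.
Converting to metres (1° lat = 111312 m, cos φ = 0.528406): observed ΔN = -203.7 m, observed ΔE = 452.3 m.
Subtracting the expected shift leaves a residual of -203.7 − (-165) = -38.7 m north and 452.3 − (440) = 12.3 m east.
Residual distance = √((-38.7)² + 12.3²) = 40.6 m.

41 m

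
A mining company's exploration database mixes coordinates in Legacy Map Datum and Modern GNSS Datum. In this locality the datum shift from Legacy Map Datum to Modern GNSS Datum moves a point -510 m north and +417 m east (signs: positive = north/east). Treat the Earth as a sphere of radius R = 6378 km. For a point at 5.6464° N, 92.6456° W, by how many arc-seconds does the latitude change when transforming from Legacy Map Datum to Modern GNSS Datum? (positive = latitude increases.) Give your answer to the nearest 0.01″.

On a sphere of radius R, 1 rad of latitude = R, so Δφ = ΔN / R = -510.0 / 6378000 = -7.9962e-05 rad = -16.493″.

Δφ = -16.49″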